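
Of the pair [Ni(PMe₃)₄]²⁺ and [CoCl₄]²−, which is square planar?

[Ni(PMe₃)₄]²⁺

For [Ni(PMe₃)₄]²⁺: Summing ligand charges against the +2 overall charge gives an oxidation state of +2 for nickel. Ni sits in group 10, so the d-electron count is 10 − 2 = 8. Trimethylphosphine is a strong-field ligand (high in the spectrochemical series). A 3d d⁸ ion with strong-field ligands gains enough CFSE to favour square planar over tetrahedral. → square planar.
For [CoCl₄]²−: Summing ligand charges against the −2 overall charge gives an oxidation state of +2 for cobalt. Cobalt is a group-9 element; Co(II) is therefore d⁷. For a high-spin 3d d⁷ ion with weak-field ligands the small Δₜ gives little square-planar CFSE advantage, so four ligands adopt the sterically favoured tetrahedral geometry. → tetrahedral.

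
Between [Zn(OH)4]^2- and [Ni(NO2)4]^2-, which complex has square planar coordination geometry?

For [Zn(OH)4]^2-: Summing ligand charges against the −2 overall charge gives an oxidation state of +2 for zinc. Group 12 minus oxidation state 2 gives a d¹⁰ configuration. A d¹⁰ ion has no crystal-field stabilisation preference between square planar and tetrahedral, so four ligands adopt the sterically favoured tetrahedral geometry. → tetrahedral.
For [Ni(NO2)4]^2-: Ligand charges: each nitro (N-bound nitrite) is −1. With an overall charge of −2 the nickel centre must be in the +2 oxidation state. Ni sits in group 10, so the d-electron count is 10 − 2 = 8. Nitro (N-bound nitrite) is a strong-field ligand (high in the spectrochemical series). A 3d d⁸ ion with strong-field ligands gains enough CFSE to favour square planar over tetrahedral. → square planar.

[Ni(NO2)4]^2-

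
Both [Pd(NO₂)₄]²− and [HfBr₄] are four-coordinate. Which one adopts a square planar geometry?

[Pd(NO₂)₄]²−

For [Pd(NO₂)₄]²−: Each nitro (N-bound nitrite) is −1; balancing the −2 overall charge requires Pd(II). Palladium is a group-10 element; Pd(II) is therefore d⁸. A 4d d⁸ ion has a large crystal-field splitting; square planar leaves the high-energy d_{x²−y²} orbital empty and maximises CFSE. → square planar.
For [HfBr₄]: Summing ligand charges against the 0 overall charge gives an oxidation state of +4 for hafnium. Hafnium is a group-4 element; Hf(IV) is therefore d⁰. A d⁰ ion has no crystal-field stabilisation preference between square planar and tetrahedral, so four ligands adopt the sterically favoured tetrahedral geometry. → tetrahedral.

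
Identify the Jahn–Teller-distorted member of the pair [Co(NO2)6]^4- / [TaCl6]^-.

[Co(NO2)6]^4-: Ligand charges: each nitro (N-bound nitrite) is −1. With an overall charge of −4 the cobalt centre must be in the +2 oxidation state. Group 9 minus oxidation state 2 gives a d⁷ configuration. Nitro (N-bound nitrite) is a strong-field ligand (high in the spectrochemical series) for a first-row metal, so the complex is low-spin. The t₂g⁶e_g¹ (low-spin) configuration has an unevenly filled e_g set; the Jahn–Teller theorem predicts a tetragonal distortion (typically axial elongation) to lift the degeneracy.
[TaCl6]^-: Summing ligand charges against the −1 overall charge gives an oxidation state of +5 for tantalum. Group 5 minus oxidation state 5 gives a d⁰ configuration. The d⁰ configuration leaves the e_g set evenly filled (or empty) — no strong Jahn–Teller driving force.

[Co(NO2)6]^4-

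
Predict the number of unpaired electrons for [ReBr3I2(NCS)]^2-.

Ligand charges: each bromide is −1; each iodide is −1; each isothiocyanate is −1. With an overall charge of −2 the rhenium centre must be in the +4 oxidation state.
Re sits in group 7, so the d-electron count is 7 − 4 = 3.
In an octahedral field the d³ configuration is t₂g³e_g⁰ (only one arrangement possible), giving 3 unpaired electrons.

3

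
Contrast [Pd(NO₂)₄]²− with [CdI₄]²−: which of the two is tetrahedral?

[CdI₄]²−

For [Pd(NO₂)₄]²−: Each nitro (N-bound nitrite) is −1; balancing the −2 overall charge requires Pd(II). Pd sits in group 10, so the d-electron count is 10 − 2 = 8. A 4d d⁸ ion has a large crystal-field splitting; square planar leaves the high-energy d_{x²−y²} orbital empty and maximises CFSE. → square planar.
For [CdI₄]²−: Summing ligand charges against the −2 overall charge gives an oxidation state of +2 for cadmium. Group 12 minus oxidation state 2 gives a d¹⁰ configuration. A d¹⁰ ion has no crystal-field stabilisation preference between square planar and tetrahedral, so four ligands adopt the sterically favoured tetrahedral geometry. → tetrahedral.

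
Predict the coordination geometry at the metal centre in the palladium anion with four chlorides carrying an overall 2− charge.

Each chloride is −1; balancing the −2 overall charge requires Pd(II).
Group 10 minus oxidation state 2 gives a d⁸ configuration.
Coordination number: 4.
A 4d d⁸ ion has a large crystal-field splitting; square planar leaves the high-energy d_{x²−y²} orbital empty and maximises CFSE.

square planar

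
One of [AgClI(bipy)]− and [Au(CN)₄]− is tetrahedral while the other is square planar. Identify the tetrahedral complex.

For [AgClI(bipy)]−: Each chloride is −1; each iodide is −1; 2,2′-bipyridine is neutral; balancing the −1 overall charge requires Ag(I). Ag sits in group 11, so the d-electron count is 11 − 1 = 10. A d¹⁰ ion has no crystal-field stabilisation preference between square planar and tetrahedral, so four ligands adopt the sterically favoured tetrahedral geometry. → tetrahedral.
For [Au(CN)₄]−: Summing ligand charges against the −1 overall charge gives an oxidation state of +3 for gold. Au sits in group 11, so the d-electron count is 11 − 3 = 8. A 5d d⁸ ion has a large crystal-field splitting; square planar leaves the high-energy d_{x²−y²} orbital empty and maximises CFSE. → square planar.

[AgClI(bipy)]−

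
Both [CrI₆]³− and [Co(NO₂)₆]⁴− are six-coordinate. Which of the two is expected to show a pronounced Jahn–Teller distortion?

[Co(NO₂)₆]⁴−

[CrI₆]³−: Summing ligand charges against the −3 overall charge gives an oxidation state of +3 for chromium. Group 6 minus oxidation state 3 gives a d³ configuration. The d³ configuration leaves the e_g set evenly filled (or empty) — no strong Jahn–Teller driving force.
[Co(NO₂)₆]⁴−: Each nitro (N-bound nitrite) is −1; balancing the −4 overall charge requires Co(II). Co sits in group 9, so the d-electron count is 9 − 2 = 7. Nitro (N-bound nitrite) is a strong-field ligand (high in the spectrochemical series) for a first-row metal, so the complex is low-spin. The t₂g⁶e_g¹ (low-spin) configuration has an unevenly filled e_g set; the Jahn–Teller theorem predicts a tetragonal distortion (typically axial elongation) to lift the degeneracy.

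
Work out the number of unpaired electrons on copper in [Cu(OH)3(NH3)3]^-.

Each hydroxide is −1; ammonia is neutral; balancing the −1 overall charge requires Cu(II).
Copper is a group-11 element; Cu(II) is therefore d⁹.
In an octahedral field the d⁹ configuration is t₂g⁶e_g³ (only one arrangement possible), giving 1 unpaired electron.

1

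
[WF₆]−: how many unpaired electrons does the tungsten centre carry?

Summing ligand charges against the −1 overall charge gives an oxidation state of +5 for tungsten.
W sits in group 6, so the d-electron count is 6 − 5 = 1.
In an octahedral field the d¹ configuration is t₂g¹e_g⁰ (only one arrangement possible), giving 1 unpaired electron.

1 unpaired electron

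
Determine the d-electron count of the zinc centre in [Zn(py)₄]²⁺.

Summing ligand charges against the +2 overall charge gives an oxidation state of +2 for zinc.
Zn sits in group 12, so the d-electron count is 12 − 2 = 10.

d¹⁰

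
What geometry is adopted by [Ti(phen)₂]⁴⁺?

Ligand charges: 1,10-phenanthroline is neutral. With an overall charge of +4 the titanium centre must be in the +4 oxidation state.
Ti sits in group 4, so the d-electron count is 4 − 4 = 0.
Counting donor atoms: 2×1,10-phenanthroline (bidentate) → 4 donors. Coordination number = 4.
A d⁰ ion has no crystal-field stabilisation preference between square planar and tetrahedral, so four ligands adopt the sterically favoured tetrahedral geometry.

tetrahedral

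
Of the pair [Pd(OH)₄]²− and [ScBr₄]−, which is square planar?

[Pd(OH)₄]²−

For [Pd(OH)₄]²−: Each hydroxide is −1; balancing the −2 overall charge requires Pd(II). Pd sits in group 10, so the d-electron count is 10 − 2 = 8. A 4d d⁸ ion has a large crystal-field splitting; square planar leaves the high-energy d_{x²−y²} orbital empty and maximises CFSE. → square planar.
For [ScBr₄]−: Ligand charges: each bromide is −1. With an overall charge of −1 the scandium centre must be in the +3 oxidation state. Group 3 minus oxidation state 3 gives a d⁰ configuration. A d⁰ ion has no crystal-field stabilisation preference between square planar and tetrahedral, so four ligands adopt the sterically favoured tetrahedral geometry. → tetrahedral.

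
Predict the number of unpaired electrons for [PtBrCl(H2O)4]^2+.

0

Summing ligand charges against the +2 overall charge gives an oxidation state of +4 for platinum.
Platinum is a group-10 element; Pt(IV) is therefore d⁶.
The spin state decides the count: a 5d ion has a large Δₒ and is invariably low-spin.
An octahedral low-spin d⁶ ion is t₂g⁶e_g⁰, giving 0 unpaired electrons.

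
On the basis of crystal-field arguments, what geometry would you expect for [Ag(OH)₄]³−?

Each hydroxide is −1; balancing the −3 overall charge requires Ag(I).
Silver is a group-11 element; Ag(I) is therefore d¹⁰.
Coordination number: 4.
A d¹⁰ ion has no crystal-field stabilisation preference between square planar and tetrahedral, so four ligands adopt the sterically favoured tetrahedral geometry.

tetrahedral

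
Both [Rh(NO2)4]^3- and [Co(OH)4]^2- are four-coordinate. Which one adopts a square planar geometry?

[Rh(NO2)4]^3-

For [Rh(NO2)4]^3-: Ligand charges: each nitro (N-bound nitrite) is −1. With an overall charge of −3 the rhodium centre must be in the +1 oxidation state. Group 9 minus oxidation state 1 gives a d⁸ configuration. A 4d d⁸ ion has a large crystal-field splitting; square planar leaves the high-energy d_{x²−y²} orbital empty and maximises CFSE. → square planar.
For [Co(OH)4]^2-: Summing ligand charges against the −2 overall charge gives an oxidation state of +2 for cobalt. Group 9 minus oxidation state 2 gives a d⁷ configuration. For a high-spin 3d d⁷ ion with weak-field ligands the small Δₜ gives little square-planar CFSE advantage, so four ligands adopt the sterically favoured tetrahedral geometry. → tetrahedral.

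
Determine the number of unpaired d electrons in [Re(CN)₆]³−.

2 unpaired electrons

Summing ligand charges against the −3 overall charge gives an oxidation state of +3 for rhenium.
Group 7 minus oxidation state 3 gives a d⁴ configuration.
The spin state decides the count: a 5d ion has a large Δₒ and is invariably low-spin.
An octahedral low-spin d⁴ ion is t₂g⁴e_g⁰, giving 2 unpaired electrons.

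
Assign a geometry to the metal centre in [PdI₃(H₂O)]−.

square planar

Summing ligand charges against the −1 overall charge gives an oxidation state of +2 for palladium.
Group 10 minus oxidation state 2 gives a d⁸ configuration.
With 4 monodentate ligands the coordination number is 4.
A 4d d⁸ ion has a large crystal-field splitting; square planar leaves the high-energy d_{x²−y²} orbital empty and maximises CFSE.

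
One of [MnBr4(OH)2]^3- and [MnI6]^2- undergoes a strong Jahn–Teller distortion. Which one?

[MnBr4(OH)2]^3-: Ligand charges: each bromide is −1; each hydroxide is −1. With an overall charge of −3 the manganese centre must be in the +3 oxidation state. Group 7 minus oxidation state 3 gives a d⁴ configuration. Bromide and hydroxide are weak-field ligands for a first-row metal, so the complex is high-spin. The t₂g³e_g¹ (high-spin) configuration has an unevenly filled e_g set; the Jahn–Teller theorem predicts a tetragonal distortion (typically axial elongation) to lift the degeneracy.
[MnI6]^2-: Summing ligand charges against the −2 overall charge gives an oxidation state of +4 for manganese. Group 7 minus oxidation state 4 gives a d³ configuration. The d³ configuration leaves the e_g set evenly filled (or empty) — no strong Jahn–Teller driving force.

[MnBr4(OH)2]^3-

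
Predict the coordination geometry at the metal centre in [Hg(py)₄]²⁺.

tetrahedral

Summing ligand charges against the +2 overall charge gives an oxidation state of +2 for mercury.
Group 12 minus oxidation state 2 gives a d¹⁰ configuration.
With 4 monodentate ligands the coordination number is 4.
A d¹⁰ ion has no crystal-field stabilisation preference between square planar and tetrahedral, so four ligands adopt the sterically favoured tetrahedral geometry.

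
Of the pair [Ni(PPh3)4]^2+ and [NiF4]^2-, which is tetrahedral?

For [Ni(PPh3)4]^2+: Ligand charges: triphenylphosphine is neutral. With an overall charge of +2 the nickel centre must be in the +2 oxidation state. Group 10 minus oxidation state 2 gives a d⁸ configuration. Triphenylphosphine is a strong-field ligand (high in the spectrochemical series). A 3d d⁸ ion with strong-field ligands gains enough CFSE to favour square planar over tetrahedral. → square planar.
For [NiF4]^2-: Each fluoride is −1; balancing the −2 overall charge requires Ni(II). Nickel is a group-10 element; Ni(II) is therefore d⁸. Fluoride is a weak-field ligand. With weak-field ligands the CFSE gain from square planar is small, so a 3d d⁸ ion takes the sterically preferred tetrahedral geometry. → tetrahedral.

[NiF4]^2-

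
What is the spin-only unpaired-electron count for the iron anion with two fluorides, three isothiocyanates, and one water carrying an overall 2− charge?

5

Each fluoride is −1; each isothiocyanate is −1; water is neutral; balancing the −2 overall charge requires Fe(III).
Iron is a group-8 element; Fe(III) is therefore d⁵.
The spin state decides the count: Fluoride and isothiocyanate are weak-field ligands for a first-row metal, so the complex is high-spin.
An octahedral high-spin d⁵ ion is t₂g³e_g², giving 5 unpaired electrons.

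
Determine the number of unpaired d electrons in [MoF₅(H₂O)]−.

Each fluoride is −1; water is neutral; balancing the −1 overall charge requires Mo(IV).
Molybdenum is a group-6 element; Mo(IV) is therefore d².
In an octahedral field the d² configuration is t₂g²e_g⁰ (only one arrangement possible), giving 2 unpaired electrons.

2 unpaired electrons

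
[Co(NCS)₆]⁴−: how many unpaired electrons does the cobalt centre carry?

3 unpaired electrons

Summing ligand charges against the −4 overall charge gives an oxidation state of +2 for cobalt.
Group 9 minus oxidation state 2 gives a d⁷ configuration.
The spin state decides the count: Isothiocyanate is a weak-field ligand for a first-row metal, so the complex is high-spin.
An octahedral high-spin d⁷ ion is t₂g⁵e_g², giving 3 unpaired electrons.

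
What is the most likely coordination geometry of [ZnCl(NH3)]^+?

linear

Summing ligand charges against the +1 overall charge gives an oxidation state of +2 for zinc.
Zn sits in group 12, so the d-electron count is 12 − 2 = 10.
With 2 monodentate ligands the coordination number is 2.
A d¹⁰ ion with only two ligands adopts a linear arrangement (sp hybridisation; no CFSE preference).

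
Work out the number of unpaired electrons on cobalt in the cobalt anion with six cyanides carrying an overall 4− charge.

Ligand charges: each cyanide is −1. With an overall charge of −4 the cobalt centre must be in the +2 oxidation state.
Cobalt is a group-9 element; Co(II) is therefore d⁷.
The spin state decides the count: Cyanide is a strong-field ligand (high in the spectrochemical series) for a first-row metal, so the complex is low-spin.
An octahedral low-spin d⁷ ion is t₂g⁶e_g¹, giving 1 unpaired electron.

1 unpaired electron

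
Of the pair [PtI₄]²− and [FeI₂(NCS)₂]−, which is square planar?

[PtI₄]²−

For [PtI₄]²−: Each iodide is −1; balancing the −2 overall charge requires Pt(II). Pt sits in group 10, so the d-electron count is 10 − 2 = 8. A 5d d⁸ ion has a large crystal-field splitting; square planar leaves the high-energy d_{x²−y²} orbital empty and maximises CFSE. → square planar.
For [FeI₂(NCS)₂]−: Each iodide is −1; each isothiocyanate is −1; balancing the −1 overall charge requires Fe(III). Iron is a group-8 element; Fe(III) is therefore d⁵. A high-spin d⁵ ion has zero CFSE in either geometry, so four ligands adopt the sterically favoured tetrahedral geometry. → tetrahedral.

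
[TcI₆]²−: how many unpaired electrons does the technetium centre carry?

3 unpaired electrons

Summing ligand charges against the −2 overall charge gives an oxidation state of +4 for technetium.
Tc sits in group 7, so the d-electron count is 7 − 4 = 3.
In an octahedral field the d³ configuration is t₂g³e_g⁰ (only one arrangement possible), giving 3 unpaired electrons.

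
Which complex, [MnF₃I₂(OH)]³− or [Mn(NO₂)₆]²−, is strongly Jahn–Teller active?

[MnF₃I₂(OH)]³−

[MnF₃I₂(OH)]³−: Each fluoride is −1; each iodide is −1; each hydroxide is −1; balancing the −3 overall charge requires Mn(III). Manganese is a group-7 element; Mn(III) is therefore d⁴. Fluoride, hydroxide, and iodide are weak-field ligands for a first-row metal, so the complex is high-spin. The t₂g³e_g¹ (high-spin) configuration has an unevenly filled e_g set; the Jahn–Teller theorem predicts a tetragonal distortion (typically axial elongation) to lift the degeneracy.
[Mn(NO₂)₆]²−: Ligand charges: each nitro (N-bound nitrite) is −1. With an overall charge of −2 the manganese centre must be in the +4 oxidation state. Manganese is a group-7 element; Mn(IV) is therefore d³. The d³ configuration leaves the e_g set evenly filled (or empty) — no strong Jahn–Teller driving force.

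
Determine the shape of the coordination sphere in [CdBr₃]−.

trigonal planar

Ligand charges: each bromide is −1. With an overall charge of −1 the cadmium centre must be in the +2 oxidation state.
Group 12 minus oxidation state 2 gives a d¹⁰ configuration.
With 3 monodentate ligands the coordination number is 3.
Three ligands around a d¹⁰ centre minimise repulsion in a trigonal-planar arrangement.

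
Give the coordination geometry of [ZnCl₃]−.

trigonal planar

Summing ligand charges against the −1 overall charge gives an oxidation state of +2 for zinc.
Zn sits in group 12, so the d-electron count is 12 − 2 = 10.
Coordination number: 3.
Three ligands around a d¹⁰ centre minimise repulsion in a trigonal-planar arrangement.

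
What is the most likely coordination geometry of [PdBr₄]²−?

Ligand charges: each bromide is −1. With an overall charge of −2 the palladium centre must be in the +2 oxidation state.
Palladium is a group-10 element; Pd(II) is therefore d⁸.
Coordination number: 4.
A 4d d⁸ ion has a large crystal-field splitting; square planar leaves the high-energy d_{x²−y²} orbital empty and maximises CFSE.

square planar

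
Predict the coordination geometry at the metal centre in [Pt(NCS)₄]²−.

square planar

Each isothiocyanate is −1; balancing the −2 overall charge requires Pt(II).
Group 10 minus oxidation state 2 gives a d⁸ configuration.
Coordination number: 4.
A 5d d⁸ ion has a large crystal-field splitting; square planar leaves the high-energy d_{x²−y²} orbital empty and maximises CFSE.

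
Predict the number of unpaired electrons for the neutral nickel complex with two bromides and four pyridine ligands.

2 unpaired electrons

Each bromide is −1; pyridine is neutral; balancing the 0 overall charge requires Ni(II).
Ni sits in group 10, so the d-electron count is 10 − 2 = 8.
In an octahedral field the d⁸ configuration is t₂g⁶e_g² (only one arrangement possible), giving 2 unpaired electrons.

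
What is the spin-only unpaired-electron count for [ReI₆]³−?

Summing ligand charges against the −3 overall charge gives an oxidation state of +3 for rhenium.
Re sits in group 7, so the d-electron count is 7 − 3 = 4.
The spin state decides the count: a 5d ion has a large Δₒ and is invariably low-spin.
An octahedral low-spin d⁴ ion is t₂g⁴e_g⁰, giving 2 unpaired electrons.

2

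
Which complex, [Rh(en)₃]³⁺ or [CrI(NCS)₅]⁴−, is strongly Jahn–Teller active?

[CrI(NCS)₅]⁴−

[Rh(en)₃]³⁺: Ligand charges: ethylenediamine is neutral. With an overall charge of +3 the rhodium centre must be in the +3 oxidation state. Rhodium is a group-9 element; Rh(III) is therefore d⁶. A 4d ion has a large Δₒ and is invariably low-spin. The d⁶ configuration leaves the e_g set evenly filled (or empty) — no strong Jahn–Teller driving force.
[CrI(NCS)₅]⁴−: Summing ligand charges against the −4 overall charge gives an oxidation state of +2 for chromium. Chromium is a group-6 element; Cr(II) is therefore d⁴. Iodide and isothiocyanate are weak-field ligands for a first-row metal, so the complex is high-spin. The t₂g³e_g¹ (high-spin) configuration has an unevenly filled e_g set; the Jahn–Teller theorem predicts a tetragonal distortion (typically axial elongation) to lift the degeneracy.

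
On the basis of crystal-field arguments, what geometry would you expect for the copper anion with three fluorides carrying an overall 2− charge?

Summing ligand charges against the −2 overall charge gives an oxidation state of +1 for copper.
Copper is a group-11 element; Cu(I) is therefore d¹⁰.
With 3 monodentate ligands the coordination number is 3.
Three ligands around a d¹⁰ centre minimise repulsion in a trigonal-planar arrangement.

trigonal planar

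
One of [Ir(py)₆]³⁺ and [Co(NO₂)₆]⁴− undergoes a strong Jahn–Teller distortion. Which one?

[Ir(py)₆]³⁺: Pyridine is neutral; balancing the +3 overall charge requires Ir(III). Iridium is a group-9 element; Ir(III) is therefore d⁶. A 5d ion has a large Δₒ and is invariably low-spin. The d⁶ configuration leaves the e_g set evenly filled (or empty) — no strong Jahn–Teller driving force.
[Co(NO₂)₆]⁴−: Summing ligand charges against the −4 overall charge gives an oxidation state of +2 for cobalt. Group 9 minus oxidation state 2 gives a d⁷ configuration. Nitro (N-bound nitrite) is a strong-field ligand (high in the spectrochemical series) for a first-row metal, so the complex is low-spin. The t₂g⁶e_g¹ (low-spin) configuration has an unevenly filled e_g set; the Jahn–Teller theorem predicts a tetragonal distortion (typically axial elongation) to lift the degeneracy.

[Co(NO₂)₆]⁴−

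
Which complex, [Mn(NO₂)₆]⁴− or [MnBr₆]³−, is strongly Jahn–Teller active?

[Mn(NO₂)₆]⁴−: Each nitro (N-bound nitrite) is −1; balancing the −4 overall charge requires Mn(II). Mn sits in group 7, so the d-electron count is 7 − 2 = 5. Nitro (N-bound nitrite) is a strong-field ligand (high in the spectrochemical series) for a first-row metal, so the complex is low-spin. The d⁵ configuration leaves the e_g set evenly filled (or empty) — no strong Jahn–Teller driving force.
[MnBr₆]³−: Each bromide is −1; balancing the −3 overall charge requires Mn(III). Mn sits in group 7, so the d-electron count is 7 − 3 = 4. Bromide is a weak-field ligand for a first-row metal, so the complex is high-spin. The t₂g³e_g¹ (high-spin) configuration has an unevenly filled e_g set; the Jahn–Teller theorem predicts a tetragonal distortion (typically axial elongation) to lift the degeneracy.

[MnBr₆]³−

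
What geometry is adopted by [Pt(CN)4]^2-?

Each cyanide is −1; balancing the −2 overall charge requires Pt(II).
Platinum is a group-10 element; Pt(II) is therefore d⁸.
Coordination number: 4.
A 5d d⁸ ion has a large crystal-field splitting; square planar leaves the high-energy d_{x²−y²} orbital empty and maximises CFSE.

square planar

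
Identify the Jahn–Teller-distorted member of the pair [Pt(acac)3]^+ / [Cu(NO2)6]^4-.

[Pt(acac)3]^+: Summing ligand charges against the +1 overall charge gives an oxidation state of +4 for platinum. Group 10 minus oxidation state 4 gives a d⁶ configuration. A 5d ion has a large Δₒ and is invariably low-spin. The d⁶ configuration leaves the e_g set evenly filled (or empty) — no strong Jahn–Teller driving force.
[Cu(NO2)6]^4-: Summing ligand charges against the −4 overall charge gives an oxidation state of +2 for copper. Group 11 minus oxidation state 2 gives a d⁹ configuration. The t₂g⁶e_g³ configuration has an unevenly filled e_g set; the Jahn–Teller theorem predicts a tetragonal distortion (typically axial elongation) to lift the degeneracy.

[Cu(NO2)6]^4-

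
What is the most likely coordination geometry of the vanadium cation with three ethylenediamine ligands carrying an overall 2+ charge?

octahedral

Summing ligand charges against the +2 overall charge gives an oxidation state of +2 for vanadium.
Group 5 minus oxidation state 2 gives a d³ configuration.
Counting donor atoms: 3×ethylenediamine (bidentate) → 6 donors. Coordination number = 6.
Six donors around a single metal centre give an octahedral coordination sphere.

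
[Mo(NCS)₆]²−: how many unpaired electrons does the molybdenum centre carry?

Summing ligand charges against the −2 overall charge gives an oxidation state of +4 for molybdenum.
Group 6 minus oxidation state 4 gives a d² configuration.
In an octahedral field the d² configuration is t₂g²e_g⁰ (only one arrangement possible), giving 2 unpaired electrons.

2 unpaired electrons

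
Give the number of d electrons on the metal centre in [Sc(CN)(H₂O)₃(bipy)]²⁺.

d0

Summing ligand charges against the +2 overall charge gives an oxidation state of +3 for scandium.
Sc sits in group 3, so the d-electron count is 3 − 3 = 0.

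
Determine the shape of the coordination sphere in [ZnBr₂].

Summing ligand charges against the 0 overall charge gives an oxidation state of +2 for zinc.
Zinc is a group-12 element; Zn(II) is therefore d¹⁰.
Coordination number: 2.
A d¹⁰ ion with only two ligands adopts a linear arrangement (sp hybridisation; no CFSE preference).

linear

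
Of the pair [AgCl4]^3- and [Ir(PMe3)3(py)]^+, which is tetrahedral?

For [AgCl4]^3-: Ligand charges: each chloride is −1. With an overall charge of −3 the silver centre must be in the +1 oxidation state. Ag sits in group 11, so the d-electron count is 11 − 1 = 10. A d¹⁰ ion has no crystal-field stabilisation preference between square planar and tetrahedral, so four ligands adopt the sterically favoured tetrahedral geometry. → tetrahedral.
For [Ir(PMe3)3(py)]^+: Trimethylphosphine is neutral; pyridine is neutral; balancing the +1 overall charge requires Ir(I). Ir sits in group 9, so the d-electron count is 9 − 1 = 8. A 5d d⁸ ion has a large crystal-field splitting; square planar leaves the high-energy d_{x²−y²} orbital empty and maximises CFSE. → square planar.

[AgCl4]^3-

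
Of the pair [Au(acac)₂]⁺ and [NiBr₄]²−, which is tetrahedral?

[NiBr₄]²−

For [Au(acac)₂]⁺: Each acetylacetonate is −1; balancing the +1 overall charge requires Au(III). Gold is a group-11 element; Au(III) is therefore d⁸. A 5d d⁸ ion has a large crystal-field splitting; square planar leaves the high-energy d_{x²−y²} orbital empty and maximises CFSE. → square planar.
For [NiBr₄]²−: Ligand charges: each bromide is −1. With an overall charge of −2 the nickel centre must be in the +2 oxidation state. Ni sits in group 10, so the d-electron count is 10 − 2 = 8. Bromide is a weak-field ligand. With weak-field ligands the CFSE gain from square planar is small, so a 3d d⁸ ion takes the sterically preferred tetrahedral geometry. → tetrahedral.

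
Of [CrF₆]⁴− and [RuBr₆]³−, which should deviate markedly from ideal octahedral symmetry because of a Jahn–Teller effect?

[CrF₆]⁴−: Ligand charges: each fluoride is −1. With an overall charge of −4 the chromium centre must be in the +2 oxidation state. Group 6 minus oxidation state 2 gives a d⁴ configuration. Fluoride is a weak-field ligand for a first-row metal, so the complex is high-spin. The t₂g³e_g¹ (high-spin) configuration has an unevenly filled e_g set; the Jahn–Teller theorem predicts a tetragonal distortion (typically axial elongation) to lift the degeneracy.
[RuBr₆]³−: Summing ligand charges against the −3 overall charge gives an oxidation state of +3 for ruthenium. Ruthenium is a group-8 element; Ru(III) is therefore d⁵. A 4d ion has a large Δₒ and is invariably low-spin. The d⁵ configuration leaves the e_g set evenly filled (or empty) — no strong Jahn–Teller driving force.

[CrF₆]⁴−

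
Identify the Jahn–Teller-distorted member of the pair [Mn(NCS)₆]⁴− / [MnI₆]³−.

[MnI₆]³−

[Mn(NCS)₆]⁴−: Ligand charges: each isothiocyanate is −1. With an overall charge of −4 the manganese centre must be in the +2 oxidation state. Mn sits in group 7, so the d-electron count is 7 − 2 = 5. Isothiocyanate is a weak-field ligand for a first-row metal, so the complex is high-spin. The d⁵ configuration leaves the e_g set evenly filled (or empty) — no strong Jahn–Teller driving force.
[MnI₆]³−: Ligand charges: each iodide is −1. With an overall charge of −3 the manganese centre must be in the +3 oxidation state. Group 7 minus oxidation state 3 gives a d⁴ configuration. Iodide is a weak-field ligand for a first-row metal, so the complex is high-spin. The t₂g³e_g¹ (high-spin) configuration has an unevenly filled e_g set; the Jahn–Teller theorem predicts a tetragonal distortion (typically axial elongation) to lift the degeneracy.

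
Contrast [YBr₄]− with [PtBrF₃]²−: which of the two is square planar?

For [YBr₄]−: Each bromide is −1; balancing the −1 overall charge requires Y(III). Y sits in group 3, so the d-electron count is 3 − 3 = 0. A d⁰ ion has no crystal-field stabilisation preference between square planar and tetrahedral, so four ligands adopt the sterically favoured tetrahedral geometry. → tetrahedral.
For [PtBrF₃]²−: Each bromide is −1; each fluoride is −1; balancing the −2 overall charge requires Pt(II). Group 10 minus oxidation state 2 gives a d⁸ configuration. A 5d d⁸ ion has a large crystal-field splitting; square planar leaves the high-energy d_{x²−y²} orbital empty and maximises CFSE. → square planar.

[PtBrF₃]²−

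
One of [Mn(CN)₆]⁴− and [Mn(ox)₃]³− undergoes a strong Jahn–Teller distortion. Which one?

[Mn(ox)₃]³−

[Mn(CN)₆]⁴−: Each cyanide is −1; balancing the −4 overall charge requires Mn(II). Mn sits in group 7, so the d-electron count is 7 − 2 = 5. Cyanide is a strong-field ligand (high in the spectrochemical series) for a first-row metal, so the complex is low-spin. The d⁵ configuration leaves the e_g set evenly filled (or empty) — no strong Jahn–Teller driving force.
[Mn(ox)₃]³−: Each oxalate is −2; balancing the −3 overall charge requires Mn(III). Mn sits in group 7, so the d-electron count is 7 − 3 = 4. Oxalate is a weak-field ligand for a first-row metal, so the complex is high-spin. The t₂g³e_g¹ (high-spin) configuration has an unevenly filled e_g set; the Jahn–Teller theorem predicts a tetragonal distortion (typically axial elongation) to lift the degeneracy.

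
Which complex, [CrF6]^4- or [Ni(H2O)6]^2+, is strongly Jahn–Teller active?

[CrF6]^4-: Ligand charges: each fluoride is −1. With an overall charge of −4 the chromium centre must be in the +2 oxidation state. Chromium is a group-6 element; Cr(II) is therefore d⁴. Fluoride is a weak-field ligand for a first-row metal, so the complex is high-spin. The t₂g³e_g¹ (high-spin) configuration has an unevenly filled e_g set; the Jahn–Teller theorem predicts a tetragonal distortion (typically axial elongation) to lift the degeneracy.
[Ni(H2O)6]^2+: Water is neutral; balancing the +2 overall charge requires Ni(II). Ni sits in group 10, so the d-electron count is 10 − 2 = 8. The d⁸ configuration leaves the e_g set evenly filled (or empty) — no strong Jahn–Teller driving force.

[CrF6]^4-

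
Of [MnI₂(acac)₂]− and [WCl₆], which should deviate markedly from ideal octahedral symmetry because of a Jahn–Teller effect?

[MnI₂(acac)₂]−

[MnI₂(acac)₂]−: Ligand charges: each iodide is −1; each acetylacetonate is −1. With an overall charge of −1 the manganese centre must be in the +3 oxidation state. Group 7 minus oxidation state 3 gives a d⁴ configuration. Acetylacetonate and iodide are weak-field ligands for a first-row metal, so the complex is high-spin. The t₂g³e_g¹ (high-spin) configuration has an unevenly filled e_g set; the Jahn–Teller theorem predicts a tetragonal distortion (typically axial elongation) to lift the degeneracy.
[WCl₆]: Summing ligand charges against the 0 overall charge gives an oxidation state of +6 for tungsten. W sits in group 6, so the d-electron count is 6 − 6 = 0. The d⁰ configuration leaves the e_g set evenly filled (or empty) — no strong Jahn–Teller driving force.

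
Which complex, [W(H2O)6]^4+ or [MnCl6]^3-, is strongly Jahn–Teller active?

[MnCl6]^3-

[W(H2O)6]^4+: Ligand charges: water is neutral. With an overall charge of +4 the tungsten centre must be in the +4 oxidation state. Tungsten is a group-6 element; W(IV) is therefore d². The d² configuration leaves the e_g set evenly filled (or empty) — no strong Jahn–Teller driving force.
[MnCl6]^3-: Each chloride is −1; balancing the −3 overall charge requires Mn(III). Mn sits in group 7, so the d-electron count is 7 − 3 = 4. Chloride is a weak-field ligand for a first-row metal, so the complex is high-spin. The t₂g³e_g¹ (high-spin) configuration has an unevenly filled e_g set; the Jahn–Teller theorem predicts a tetragonal distortion (typically axial elongation) to lift the degeneracy.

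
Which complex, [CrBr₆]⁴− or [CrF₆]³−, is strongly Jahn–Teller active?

[CrBr₆]⁴−

[CrBr₆]⁴−: Each bromide is −1; balancing the −4 overall charge requires Cr(II). Chromium is a group-6 element; Cr(II) is therefore d⁴. Bromide is a weak-field ligand for a first-row metal, so the complex is high-spin. The t₂g³e_g¹ (high-spin) configuration has an unevenly filled e_g set; the Jahn–Teller theorem predicts a tetragonal distortion (typically axial elongation) to lift the degeneracy.
[CrF₆]³−: Each fluoride is −1; balancing the −3 overall charge requires Cr(III). Cr sits in group 6, so the d-electron count is 6 − 3 = 3. The d³ configuration leaves the e_g set evenly filled (or empty) — no strong Jahn–Teller driving force.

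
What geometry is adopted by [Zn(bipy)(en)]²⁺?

tetrahedral

Summing ligand charges against the +2 overall charge gives an oxidation state of +2 for zinc.
Zn sits in group 12, so the d-electron count is 12 − 2 = 10.
Counting donor atoms: 1×2,2′-bipyridine (bidentate) → 2 donors; 1×ethylenediamine (bidentate) → 2 donors. Coordination number = 4.
A d¹⁰ ion has no crystal-field stabilisation preference between square planar and tetrahedral, so four ligands adopt the sterically favoured tetrahedral geometry.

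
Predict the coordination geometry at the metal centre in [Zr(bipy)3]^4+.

octahedral

Ligand charges: 2,2′-bipyridine is neutral. With an overall charge of +4 the zirconium centre must be in the +4 oxidation state.
Zirconium is a group-4 element; Zr(IV) is therefore d⁰.
Counting donor atoms: 3×2,2′-bipyridine (bidentate) → 6 donors. Coordination number = 6.
Six donors around a single metal centre give an octahedral coordination sphere.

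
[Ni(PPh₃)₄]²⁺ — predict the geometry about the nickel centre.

Summing ligand charges against the +2 overall charge gives an oxidation state of +2 for nickel.
Nickel is a group-10 element; Ni(II) is therefore d⁸.
Coordination number: 4.
Triphenylphosphine is a strong-field ligand (high in the spectrochemical series).
A 3d d⁸ ion with strong-field ligands gains enough CFSE to favour square planar over tetrahedral.

square planar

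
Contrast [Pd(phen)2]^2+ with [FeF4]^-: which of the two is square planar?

[Pd(phen)2]^2+

For [Pd(phen)2]^2+: Summing ligand charges against the +2 overall charge gives an oxidation state of +2 for palladium. Group 10 minus oxidation state 2 gives a d⁸ configuration. A 4d d⁸ ion has a large crystal-field splitting; square planar leaves the high-energy d_{x²−y²} orbital empty and maximises CFSE. → square planar.
For [FeF4]^-: Summing ligand charges against the −1 overall charge gives an oxidation state of +3 for iron. Fe sits in group 8, so the d-electron count is 8 − 3 = 5. A high-spin d⁵ ion has zero CFSE in either geometry, so four ligands adopt the sterically favoured tetrahedral geometry. → tetrahedral.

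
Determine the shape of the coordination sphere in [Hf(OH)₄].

Ligand charges: each hydroxide is −1. With an overall charge of 0 the hafnium centre must be in the +4 oxidation state.
Group 4 minus oxidation state 4 gives a d⁰ configuration.
With 4 monodentate ligands the coordination number is 4.
A d⁰ ion has no crystal-field stabilisation preference between square planar and tetrahedral, so four ligands adopt the sterically favoured tetrahedral geometry.

tetrahedral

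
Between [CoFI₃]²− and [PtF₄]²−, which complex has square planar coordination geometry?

[PtF₄]²−

For [CoFI₃]²−: Ligand charges: each fluoride is −1; each iodide is −1. With an overall charge of −2 the cobalt centre must be in the +2 oxidation state. Cobalt is a group-9 element; Co(II) is therefore d⁷. For a high-spin 3d d⁷ ion with weak-field ligands the small Δₜ gives little square-planar CFSE advantage, so four ligands adopt the sterically favoured tetrahedral geometry. → tetrahedral.
For [PtF₄]²−: Summing ligand charges against the −2 overall charge gives an oxidation state of +2 for platinum. Platinum is a group-10 element; Pt(II) is therefore d⁸. A 5d d⁸ ion has a large crystal-field splitting; square planar leaves the high-energy d_{x²−y²} orbital empty and maximises CFSE. → square planar.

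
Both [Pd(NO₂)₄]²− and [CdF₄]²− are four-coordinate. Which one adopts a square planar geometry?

For [Pd(NO₂)₄]²−: Summing ligand charges against the −2 overall charge gives an oxidation state of +2 for palladium. Palladium is a group-10 element; Pd(II) is therefore d⁸. A 4d d⁸ ion has a large crystal-field splitting; square planar leaves the high-energy d_{x²−y²} orbital empty and maximises CFSE. → square planar.
For [CdF₄]²−: Summing ligand charges against the −2 overall charge gives an oxidation state of +2 for cadmium. Cadmium is a group-12 element; Cd(II) is therefore d¹⁰. A d¹⁰ ion has no crystal-field stabilisation preference between square planar and tetrahedral, so four ligands adopt the sterically favoured tetrahedral geometry. → tetrahedral.

[Pd(NO₂)₄]²−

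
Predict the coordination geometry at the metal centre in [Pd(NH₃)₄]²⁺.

Ligand charges: ammonia is neutral. With an overall charge of +2 the palladium centre must be in the +2 oxidation state.
Group 10 minus oxidation state 2 gives a d⁸ configuration.
Coordination number: 4.
A 4d d⁸ ion has a large crystal-field splitting; square planar leaves the high-energy d_{x²−y²} orbital empty and maximises CFSE.

square planar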